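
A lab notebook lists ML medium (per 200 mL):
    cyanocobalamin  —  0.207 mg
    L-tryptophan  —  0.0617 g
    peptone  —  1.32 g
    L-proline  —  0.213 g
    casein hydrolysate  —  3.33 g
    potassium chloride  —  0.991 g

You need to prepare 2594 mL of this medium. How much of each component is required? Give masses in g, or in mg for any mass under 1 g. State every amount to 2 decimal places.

cyanocobalamin 2.68 mg; L-tryptophan 800.25 mg; peptone 17.12 g; L-proline 2.76 g; casein hydrolysate 43.19 g; potassium chloride 12.85 g

Scale factor = 2594 mL / 200 mL = 12.97.
cyanocobalamin: 0.207 mg × (2594 mL / 200 mL) = 2.68 mg
L-tryptophan: 0.0617 g × (2594 mL / 200 mL) = 0.800249 g = 800.25 mg
peptone: 1.32 g × (2594 mL / 200 mL) = 17.12 g
L-proline: 0.213 g × (2594 mL / 200 mL) = 2.76 g
casein hydrolysate: 3.33 g × (2594 mL / 200 mL) = 43.19 g
potassium chloride: 0.991 g × (2594 mL / 200 mL) = 12.85 g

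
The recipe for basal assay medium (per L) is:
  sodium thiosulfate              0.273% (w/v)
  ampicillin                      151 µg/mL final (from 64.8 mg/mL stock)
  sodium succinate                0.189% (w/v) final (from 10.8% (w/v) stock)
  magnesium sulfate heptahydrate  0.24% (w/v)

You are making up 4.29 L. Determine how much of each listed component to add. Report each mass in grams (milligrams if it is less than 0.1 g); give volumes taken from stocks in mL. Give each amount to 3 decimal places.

sodium thiosulfate 11.712 g; ampicillin 9.997 mL; sodium succinate 75.075 mL; magnesium sulfate heptahydrate 10.296 g

Scale factor relative to 1 L: 4.29.
sodium thiosulfate: 0.273% w/v = 2.73 g/L → 2.73 × 4.29 L = 11.712 g
ampicillin: C1V1 = C2V2 → 151 µg/mL × 4290 mL ÷ 64800 µg/mL = 9.997 mL
sodium succinate: C1V1 = C2V2 → 0.189% ÷ 10.8% × 4290 mL = 75.075 mL
magnesium sulfate heptahydrate: 0.24% w/v = 2.4 g/L → 2.4 × 4.29 L = 10.296 g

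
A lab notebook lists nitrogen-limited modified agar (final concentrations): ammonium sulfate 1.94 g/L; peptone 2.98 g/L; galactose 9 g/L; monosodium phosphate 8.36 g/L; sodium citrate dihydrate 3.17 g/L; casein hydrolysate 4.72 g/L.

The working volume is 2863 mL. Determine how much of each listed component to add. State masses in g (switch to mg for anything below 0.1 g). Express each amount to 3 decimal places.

ammonium sulfate 5.554 g; peptone 8.532 g; galactose 25.767 g; monosodium phosphate 23.935 g; sodium citrate dihydrate 9.076 g; casein hydrolysate 13.513 g

Target volume = 2863 mL = 2.863 L.
ammonium sulfate: 1.94 g/L × 2.863 L = 5.554 g
peptone: 2.98 g/L × 2.863 L = 8.532 g
galactose: 9 g/L × 2.863 L = 25.767 g
monosodium phosphate: 8.36 g/L × 2.863 L = 23.935 g
sodium citrate dihydrate: 3.17 g/L × 2.863 L = 9.076 g
casein hydrolysate: 4.72 g/L × 2.863 L = 13.513 g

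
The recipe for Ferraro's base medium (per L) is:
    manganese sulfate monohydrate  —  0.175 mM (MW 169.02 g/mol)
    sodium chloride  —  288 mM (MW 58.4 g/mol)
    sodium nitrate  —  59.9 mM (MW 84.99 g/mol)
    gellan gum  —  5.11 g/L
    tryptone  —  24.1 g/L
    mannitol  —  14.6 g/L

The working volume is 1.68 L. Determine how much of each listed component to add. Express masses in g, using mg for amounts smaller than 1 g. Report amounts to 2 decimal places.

manganese sulfate monohydrate 49.69 mg; sodium chloride 28.26 g; sodium nitrate 8.55 g; gellan gum 8.58 g; tryptone 40.49 g; mannitol 24.53 g

Working volume: 1.68 L.
manganese sulfate monohydrate: 0.175 mmol/L × 169.02 mg/mmol × 1.68 L = 49.69 mg
sodium chloride: 288 mmol/L × 58.4 g/mol × 1.68 L ÷ 1000 = 28.26 g
sodium nitrate: 59.9 mmol/L × 84.99 g/mol × 1.68 L ÷ 1000 = 8.55 g
gellan gum: 5.11 g/L × 1.68 L = 8.58 g
tryptone: 24.1 g/L × 1.68 L = 40.49 g
mannitol: 14.6 g/L × 1.68 L = 24.53 g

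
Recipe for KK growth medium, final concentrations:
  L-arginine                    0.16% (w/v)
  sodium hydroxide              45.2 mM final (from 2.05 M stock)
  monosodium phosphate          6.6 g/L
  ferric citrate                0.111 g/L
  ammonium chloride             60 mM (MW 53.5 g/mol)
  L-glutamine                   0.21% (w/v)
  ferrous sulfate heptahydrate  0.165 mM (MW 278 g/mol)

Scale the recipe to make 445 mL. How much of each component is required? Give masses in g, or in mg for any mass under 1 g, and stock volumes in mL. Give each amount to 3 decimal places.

Scale factor relative to 1 L: 0.445.
L-arginine: 0.16% w/v = 1.6 g/L → 1.6 × 0.445 L = 0.712 g = 712.000 mg
sodium hydroxide: V = C2·V2/C1 = 45.2 mM × 445 mL ÷ 2050 mM = 9.812 mL
monosodium phosphate: 6.6 g/L × 0.445 L = 2.937 g
ferric citrate: 0.111 g/L × 0.445 L = 0.049395 g = 49.395 mg
ammonium chloride: 60 mmol/L × 53.5 g/mol × 0.445 L ÷ 1000 = 1.428 g
L-glutamine: 0.21 g per 100 mL × 445 mL ÷ 100 = 0.9345 g = 934.500 mg
ferrous sulfate heptahydrate: 0.165 mmol/L × 278 mg/mmol × 0.445 L = 20.412 mg

L-arginine 712.000 mg; sodium hydroxide 9.812 mL; monosodium phosphate 2.937 g; ferric citrate 49.395 mg; ammonium chloride 1.428 g; L-glutamine 934.500 mg; ferrous sulfate heptahydrate 20.412 mg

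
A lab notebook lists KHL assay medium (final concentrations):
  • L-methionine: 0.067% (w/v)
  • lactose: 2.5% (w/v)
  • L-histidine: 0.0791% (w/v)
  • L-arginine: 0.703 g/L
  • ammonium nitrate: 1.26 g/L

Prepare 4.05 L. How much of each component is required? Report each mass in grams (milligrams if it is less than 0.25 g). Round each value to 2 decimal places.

L-methionine 2.71 g; lactose 101.25 g; L-histidine 3.20 g; L-arginine 2.85 g; ammonium nitrate 5.10 g

Working volume: 4.05 L.
L-methionine: 0.067% w/v = 0.67 g/L → 0.67 × 4.05 L = 2.71 g
lactose: 2.5% w/v = 25 g/L → 25 × 4.05 L = 101.25 g
L-histidine: 0.0791% w/v = 0.791 g/L → 0.791 × 4.05 L = 3.20 g
L-arginine: 0.703 g/L × 4.05 L = 2.85 g
ammonium nitrate: 1.26 g/L × 4.05 L = 5.10 g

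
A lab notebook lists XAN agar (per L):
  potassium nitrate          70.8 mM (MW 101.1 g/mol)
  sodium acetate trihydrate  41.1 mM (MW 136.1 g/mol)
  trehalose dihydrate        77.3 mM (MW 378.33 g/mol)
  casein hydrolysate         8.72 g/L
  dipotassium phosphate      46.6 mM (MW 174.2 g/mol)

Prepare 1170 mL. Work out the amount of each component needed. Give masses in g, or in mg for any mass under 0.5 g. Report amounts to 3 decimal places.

potassium nitrate 8.375 g; sodium acetate trihydrate 6.545 g; trehalose dihydrate 34.217 g; casein hydrolysate 10.202 g; dipotassium phosphate 9.498 g

Target volume = 1170 mL = 1.17 L.
potassium nitrate: 70.8 mmol/L × 101.1 g/mol × 1.17 L ÷ 1000 = 8.375 g
sodium acetate trihydrate: 41.1 mmol/L × 136.1 g/mol × 1.17 L ÷ 1000 = 6.545 g
trehalose dihydrate: 77.3 mmol/L × 378.33 g/mol × 1.17 L ÷ 1000 = 34.217 g
casein hydrolysate: 8.72 g/L × 1.17 L = 10.202 g
dipotassium phosphate: 46.6 mmol/L × 174.2 g/mol × 1.17 L ÷ 1000 = 9.498 g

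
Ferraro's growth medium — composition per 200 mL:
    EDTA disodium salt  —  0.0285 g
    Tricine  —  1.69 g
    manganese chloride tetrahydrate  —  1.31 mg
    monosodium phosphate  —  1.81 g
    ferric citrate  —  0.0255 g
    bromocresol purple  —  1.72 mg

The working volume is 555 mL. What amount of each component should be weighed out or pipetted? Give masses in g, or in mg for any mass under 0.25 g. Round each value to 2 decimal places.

Ratio of target to recipe volume: 555 / 200 = 2.775.
EDTA disodium salt: 0.0285 g × (555 mL / 200 mL) = 0.0790875 g = 79.09 mg
Tricine: 1.69 g × (555 mL / 200 mL) = 4.69 g
manganese chloride tetrahydrate: 1.31 mg × (555 mL / 200 mL) = 3.64 mg
monosodium phosphate: 1.81 g × (555 mL / 200 mL) = 5.02 g
ferric citrate: 0.0255 g × (555 mL / 200 mL) = 0.0707625 g = 70.76 mg
bromocresol purple: 1.72 mg × (555 mL / 200 mL) = 4.77 mg

EDTA disodium salt 79.09 mg; Tricine 4.69 g; manganese chloride tetrahydrate 3.64 mg; monosodium phosphate 5.02 g; ferric citrate 70.76 mg; bromocresol purple 4.77 mg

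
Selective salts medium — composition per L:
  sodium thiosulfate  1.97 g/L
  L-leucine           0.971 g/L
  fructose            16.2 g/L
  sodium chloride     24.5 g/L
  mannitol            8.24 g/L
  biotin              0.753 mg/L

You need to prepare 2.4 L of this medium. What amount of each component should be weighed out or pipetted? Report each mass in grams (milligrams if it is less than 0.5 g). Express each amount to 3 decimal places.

Scale factor relative to 1 L: 2.4.
sodium thiosulfate: 1.97 g/L × 2.4 L = 4.728 g
L-leucine: 0.971 g/L × 2.4 L = 2.330 g
fructose: 16.2 g/L × 2.4 L = 38.880 g
sodium chloride: 24.5 g/L × 2.4 L = 58.800 g
mannitol: 8.24 g/L × 2.4 L = 19.776 g
biotin: 0.753 mg/L × 2.4 L = 1.807 mg

sodium thiosulfate 4.728 g; L-leucine 2.330 g; fructose 38.880 g; sodium chloride 58.800 g; mannitol 19.776 g; biotin 1.807 mg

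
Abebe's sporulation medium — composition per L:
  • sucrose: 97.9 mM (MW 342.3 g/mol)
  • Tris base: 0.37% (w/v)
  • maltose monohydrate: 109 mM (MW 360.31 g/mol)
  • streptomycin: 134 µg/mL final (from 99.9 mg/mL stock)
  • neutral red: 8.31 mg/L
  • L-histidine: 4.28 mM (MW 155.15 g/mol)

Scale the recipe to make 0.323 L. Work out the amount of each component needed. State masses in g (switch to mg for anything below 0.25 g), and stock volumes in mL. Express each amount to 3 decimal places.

Working volume: 0.323 L.
sucrose: 97.9 mmol/L × 342.3 g/mol × 0.323 L ÷ 1000 = 10.824 g
Tris base: 0.37 g per 100 mL × 323 mL ÷ 100 = 1.195 g
maltose monohydrate: 109 mmol/L × 360.31 g/mol × 0.323 L ÷ 1000 = 12.685 g
streptomycin: V = C2·V2/C1 = 134 µg/mL × 323 mL ÷ 99900 µg/mL = 0.433 mL
neutral red: 8.31 mg/L × 0.323 L = 2.684 mg
L-histidine: 4.28 mmol/L × 155.15 mg/mmol × 0.323 L = 214.486 mg

sucrose 10.824 g; Tris base 1.195 g; maltose monohydrate 12.685 g; streptomycin 0.433 mL; neutral red 2.684 mg; L-histidine 214.486 mg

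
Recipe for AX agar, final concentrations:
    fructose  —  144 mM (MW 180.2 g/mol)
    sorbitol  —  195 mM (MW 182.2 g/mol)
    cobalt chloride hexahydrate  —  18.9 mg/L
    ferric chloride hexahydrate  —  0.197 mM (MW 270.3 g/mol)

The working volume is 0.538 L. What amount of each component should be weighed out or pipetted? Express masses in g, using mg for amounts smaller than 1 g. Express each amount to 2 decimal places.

fructose 13.96 g; sorbitol 19.11 g; cobalt chloride hexahydrate 10.17 mg; ferric chloride hexahydrate 28.65 mg

Scale factor relative to 1 L: 0.538.
fructose: 144 mmol/L × 180.2 g/mol × 0.538 L ÷ 1000 = 13.96 g
sorbitol: 195 mmol/L × 182.2 g/mol × 0.538 L ÷ 1000 = 19.11 g
cobalt chloride hexahydrate: 18.9 mg/L × 0.538 L = 10.17 mg
ferric chloride hexahydrate: 0.197 mmol/L × 270.3 mg/mmol × 0.538 L = 28.65 mg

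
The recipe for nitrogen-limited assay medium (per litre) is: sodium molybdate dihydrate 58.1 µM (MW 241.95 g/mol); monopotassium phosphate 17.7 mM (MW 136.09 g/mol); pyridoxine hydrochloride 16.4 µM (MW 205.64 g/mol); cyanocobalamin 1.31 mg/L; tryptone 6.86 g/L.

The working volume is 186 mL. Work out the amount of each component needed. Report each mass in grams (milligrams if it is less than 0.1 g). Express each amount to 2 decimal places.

sodium molybdate dihydrate 2.61 mg; monopotassium phosphate 0.45 g; pyridoxine hydrochloride 0.63 mg; cyanocobalamin 0.24 mg; tryptone 1.28 g

Working volume: 186 mL = 0.186 L.
sodium molybdate dihydrate: 58.1 µmol/L × 241.95 g/mol × 0.186 L ÷ 1000 = 2.61 mg
monopotassium phosphate: 17.7 mmol/L × 136.09 g/mol × 0.186 L ÷ 1000 = 0.45 g
pyridoxine hydrochloride: 16.4 µmol/L × 205.64 g/mol × 0.186 L ÷ 1000 = 0.63 mg
cyanocobalamin: 1.31 mg/L × 0.186 L = 0.24 mg
tryptone: 6.86 g/L × 0.186 L = 1.28 g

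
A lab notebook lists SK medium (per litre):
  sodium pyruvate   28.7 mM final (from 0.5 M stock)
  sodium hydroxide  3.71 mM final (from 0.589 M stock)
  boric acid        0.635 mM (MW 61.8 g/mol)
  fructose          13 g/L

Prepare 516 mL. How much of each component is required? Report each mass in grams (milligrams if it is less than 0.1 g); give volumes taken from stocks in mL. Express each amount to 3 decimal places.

Target volume = 516 mL = 0.516 L.
sodium pyruvate: C1V1 = C2V2 → 28.7 mM × 516 mL ÷ 500 mM = 29.618 mL
sodium hydroxide: C1V1 = C2V2 → 3.71 mM × 516 mL ÷ 589 mM = 3.250 mL
boric acid: 0.635 mmol/L × 61.8 mg/mmol × 0.516 L = 20.249 mg
fructose: 13 g/L × 0.516 L = 6.708 g

sodium pyruvate 29.618 mL; sodium hydroxide 3.250 mL; boric acid 20.249 mg; fructose 6.708 g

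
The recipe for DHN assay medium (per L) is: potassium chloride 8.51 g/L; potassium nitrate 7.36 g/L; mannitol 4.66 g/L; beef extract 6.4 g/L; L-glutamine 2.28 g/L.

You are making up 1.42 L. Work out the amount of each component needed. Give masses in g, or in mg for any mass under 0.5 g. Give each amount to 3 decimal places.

potassium chloride 12.084 g; potassium nitrate 10.451 g; mannitol 6.617 g; beef extract 9.088 g; L-glutamine 3.238 g

Working volume: 1.42 L.
potassium chloride: 8.51 g/L × 1.42 L = 12.084 g
potassium nitrate: 7.36 g/L × 1.42 L = 10.451 g
mannitol: 4.66 g/L × 1.42 L = 6.617 g
beef extract: 6.4 g/L × 1.42 L = 9.088 g
L-glutamine: 2.28 g/L × 1.42 L = 3.238 g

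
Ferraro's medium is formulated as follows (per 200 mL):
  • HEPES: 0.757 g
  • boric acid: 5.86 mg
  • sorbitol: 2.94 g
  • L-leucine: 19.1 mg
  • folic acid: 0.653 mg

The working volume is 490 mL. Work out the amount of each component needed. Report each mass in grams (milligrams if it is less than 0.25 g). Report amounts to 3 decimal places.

HEPES 1.855 g; boric acid 14.357 mg; sorbitol 7.203 g; L-leucine 46.795 mg; folic acid 1.600 mg

Ratio of target to recipe volume: 490 / 200 = 2.45.
HEPES: 0.757 g × (490 mL / 200 mL) = 1.855 g
boric acid: 5.86 mg × (490 mL / 200 mL) = 14.357 mg
sorbitol: 2.94 g × (490 mL / 200 mL) = 7.203 g
L-leucine: 19.1 mg × (490 mL / 200 mL) = 46.795 mg
folic acid: 0.653 mg × (490 mL / 200 mL) = 1.600 mg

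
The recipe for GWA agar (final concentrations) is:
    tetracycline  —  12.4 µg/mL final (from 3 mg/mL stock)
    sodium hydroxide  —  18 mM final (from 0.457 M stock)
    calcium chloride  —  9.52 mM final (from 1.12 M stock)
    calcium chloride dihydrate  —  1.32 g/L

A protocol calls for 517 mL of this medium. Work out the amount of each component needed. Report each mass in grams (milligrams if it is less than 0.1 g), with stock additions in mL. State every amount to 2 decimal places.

Working volume: 517 mL = 0.517 L.
tetracycline: V = C2·V2/C1 = 12.4 µg/mL × 517 mL ÷ 3000 µg/mL = 2.14 mL
sodium hydroxide: V = C2·V2/C1 = 18 mM × 517 mL ÷ 457 mM = 20.36 mL
calcium chloride: V = C2·V2/C1 = 9.52 mM × 517 mL ÷ 1120 mM = 4.39 mL
calcium chloride dihydrate: 1.32 g/L × 0.517 L = 0.68 g

tetracycline 2.14 mL; sodium hydroxide 20.36 mL; calcium chloride 4.39 mL; calcium chloride dihydrate 0.68 g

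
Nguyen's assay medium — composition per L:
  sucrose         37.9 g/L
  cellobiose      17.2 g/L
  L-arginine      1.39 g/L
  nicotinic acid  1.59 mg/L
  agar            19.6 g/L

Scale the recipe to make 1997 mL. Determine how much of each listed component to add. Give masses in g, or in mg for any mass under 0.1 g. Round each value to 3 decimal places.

sucrose 75.686 g; cellobiose 34.348 g; L-arginine 2.776 g; nicotinic acid 3.175 mg; agar 39.141 g

Working volume: 1997 mL = 1.997 L.
sucrose: 37.9 g/L × 1.997 L = 75.686 g
cellobiose: 17.2 g/L × 1.997 L = 34.348 g
L-arginine: 1.39 g/L × 1.997 L = 2.776 g
nicotinic acid: 1.59 mg/L × 1.997 L = 3.175 mg
agar: 19.6 g/L × 1.997 L = 39.141 g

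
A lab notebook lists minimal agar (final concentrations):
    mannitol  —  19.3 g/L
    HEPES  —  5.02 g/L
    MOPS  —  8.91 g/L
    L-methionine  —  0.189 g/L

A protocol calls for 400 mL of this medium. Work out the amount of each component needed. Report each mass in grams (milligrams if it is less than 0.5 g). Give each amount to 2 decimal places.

mannitol 7.72 g; HEPES 2.01 g; MOPS 3.56 g; L-methionine 75.60 mg

Target volume = 400 mL = 0.4 L.
mannitol: 19.3 g/L × 0.4 L = 7.72 g
HEPES: 5.02 g/L × 0.4 L = 2.01 g
MOPS: 8.91 g/L × 0.4 L = 3.56 g
L-methionine: 0.189 g/L × 0.4 L = 0.0756 g = 75.60 mg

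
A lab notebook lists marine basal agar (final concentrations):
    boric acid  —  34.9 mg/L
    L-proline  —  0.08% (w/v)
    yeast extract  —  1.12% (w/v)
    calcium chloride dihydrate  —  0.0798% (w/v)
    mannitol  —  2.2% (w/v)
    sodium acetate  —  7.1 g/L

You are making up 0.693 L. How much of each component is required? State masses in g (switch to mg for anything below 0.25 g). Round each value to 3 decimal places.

Working volume: 0.693 L.
boric acid: 34.9 mg/L × 0.693 L = 24.186 mg
L-proline: 0.08 g per 100 mL × 693 mL ÷ 100 = 0.554 g
yeast extract: 1.12% w/v = 11.2 g/L → 11.2 × 0.693 L = 7.762 g
calcium chloride dihydrate: 0.0798 g per 100 mL × 693 mL ÷ 100 = 0.553 g
mannitol: 2.2% w/v = 22 g/L → 22 × 0.693 L = 15.246 g
sodium acetate: 7.1 g/L × 0.693 L = 4.920 g

boric acid 24.186 mg; L-proline 0.554 g; yeast extract 7.762 g; calcium chloride dihydrate 0.553 g; mannitol 15.246 g; sodium acetate 4.920 g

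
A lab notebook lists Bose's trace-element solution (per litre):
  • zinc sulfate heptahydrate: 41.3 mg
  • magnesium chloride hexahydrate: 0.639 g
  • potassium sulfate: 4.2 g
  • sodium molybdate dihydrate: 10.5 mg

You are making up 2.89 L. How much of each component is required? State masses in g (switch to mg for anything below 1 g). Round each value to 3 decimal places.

zinc sulfate heptahydrate 119.357 mg; magnesium chloride hexahydrate 1.847 g; potassium sulfate 12.138 g; sodium molybdate dihydrate 30.345 mg

Ratio of target to recipe volume: 2890 / 1000 = 2.89.
zinc sulfate heptahydrate: 41.3 mg × (2890 mL / 1000 mL) = 119.357 mg
magnesium chloride hexahydrate: 0.639 g × (2890 mL / 1000 mL) = 1.847 g
potassium sulfate: 4.2 g × (2890 mL / 1000 mL) = 12.138 g
sodium molybdate dihydrate: 10.5 mg × (2890 mL / 1000 mL) = 30.345 mg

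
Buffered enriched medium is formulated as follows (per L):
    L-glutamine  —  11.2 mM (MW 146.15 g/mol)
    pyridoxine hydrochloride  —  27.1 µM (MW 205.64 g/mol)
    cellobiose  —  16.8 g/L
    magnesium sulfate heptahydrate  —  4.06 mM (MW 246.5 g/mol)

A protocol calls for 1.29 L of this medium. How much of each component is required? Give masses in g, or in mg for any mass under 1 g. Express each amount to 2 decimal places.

L-glutamine 2.11 g; pyridoxine hydrochloride 7.19 mg; cellobiose 21.67 g; magnesium sulfate heptahydrate 1.29 g

Scale factor relative to 1 L: 1.29.
L-glutamine: 11.2 mmol/L × 146.15 g/mol × 1.29 L ÷ 1000 = 2.11 g
pyridoxine hydrochloride: 27.1 µmol/L × 205.64 g/mol × 1.29 L ÷ 1000 = 7.19 mg
cellobiose: 16.8 g/L × 1.29 L = 21.67 g
magnesium sulfate heptahydrate: 4.06 mmol/L × 246.5 g/mol × 1.29 L ÷ 1000 = 1.29 g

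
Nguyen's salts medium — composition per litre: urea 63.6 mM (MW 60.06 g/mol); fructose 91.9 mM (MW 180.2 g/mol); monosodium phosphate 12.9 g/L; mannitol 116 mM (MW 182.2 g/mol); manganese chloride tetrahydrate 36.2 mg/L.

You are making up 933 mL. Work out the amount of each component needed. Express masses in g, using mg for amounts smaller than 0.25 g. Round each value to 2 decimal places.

Working volume: 933 mL = 0.933 L.
urea: 63.6 mmol/L × 60.06 g/mol × 0.933 L ÷ 1000 = 3.56 g
fructose: 91.9 mmol/L × 180.2 g/mol × 0.933 L ÷ 1000 = 15.45 g
monosodium phosphate: 12.9 g/L × 0.933 L = 12.04 g
mannitol: 116 mmol/L × 182.2 g/mol × 0.933 L ÷ 1000 = 19.72 g
manganese chloride tetrahydrate: 36.2 mg/L × 0.933 L = 33.77 mg

urea 3.56 g; fructose 15.45 g; monosodium phosphate 12.04 g; mannitol 19.72 g; manganese chloride tetrahydrate 33.77 mg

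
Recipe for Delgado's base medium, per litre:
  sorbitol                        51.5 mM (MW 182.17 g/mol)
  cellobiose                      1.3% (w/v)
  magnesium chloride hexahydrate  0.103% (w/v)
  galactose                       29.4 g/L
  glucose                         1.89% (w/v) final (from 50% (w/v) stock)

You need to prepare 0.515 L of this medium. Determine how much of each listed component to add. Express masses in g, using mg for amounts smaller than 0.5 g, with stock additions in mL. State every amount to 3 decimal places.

sorbitol 4.832 g; cellobiose 6.695 g; magnesium chloride hexahydrate 0.530 g; galactose 15.141 g; glucose 19.467 mL

Scale factor relative to 1 L: 0.515.
sorbitol: 51.5 mmol/L × 182.17 g/mol × 0.515 L ÷ 1000 = 4.832 g
cellobiose: 1.3 g per 100 mL × 515 mL ÷ 100 = 6.695 g
magnesium chloride hexahydrate: 0.103% w/v = 1.03 g/L → 1.03 × 0.515 L = 0.530 g
galactose: 29.4 g/L × 0.515 L = 15.141 g
glucose: dilute stock: 1.89% ÷ 50% × 515 mL = 19.467 mL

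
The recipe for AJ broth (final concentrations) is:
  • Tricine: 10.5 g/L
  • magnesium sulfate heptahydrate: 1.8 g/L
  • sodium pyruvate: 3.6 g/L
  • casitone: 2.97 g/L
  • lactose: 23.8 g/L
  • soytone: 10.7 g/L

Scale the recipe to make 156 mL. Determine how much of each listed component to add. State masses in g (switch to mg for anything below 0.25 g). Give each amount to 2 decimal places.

Target volume = 156 mL = 0.156 L.
Tricine: 10.5 g/L × 0.156 L = 1.64 g
magnesium sulfate heptahydrate: 1.8 g/L × 0.156 L = 0.28 g
sodium pyruvate: 3.6 g/L × 0.156 L = 0.56 g
casitone: 2.97 g/L × 0.156 L = 0.46 g
lactose: 23.8 g/L × 0.156 L = 3.71 g
soytone: 10.7 g/L × 0.156 L = 1.67 g

Tricine 1.64 g; magnesium sulfate heptahydrate 0.28 g; sodium pyruvate 0.56 g; casitone 0.46 g; lactose 3.71 g; soytone 1.67 g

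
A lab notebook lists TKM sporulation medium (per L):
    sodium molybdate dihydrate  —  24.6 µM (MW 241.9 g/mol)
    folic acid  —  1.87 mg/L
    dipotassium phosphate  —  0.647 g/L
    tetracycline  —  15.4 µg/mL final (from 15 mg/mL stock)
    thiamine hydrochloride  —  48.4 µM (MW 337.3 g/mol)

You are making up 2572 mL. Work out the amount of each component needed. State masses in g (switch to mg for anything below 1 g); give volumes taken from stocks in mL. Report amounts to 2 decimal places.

Scale factor relative to 1 L: 2.572.
sodium molybdate dihydrate: 24.6 µmol/L × 241.9 g/mol × 2.572 L ÷ 1000 = 15.31 mg
folic acid: 1.87 mg/L × 2.572 L = 4.81 mg
dipotassium phosphate: 0.647 g/L × 2.572 L = 1.66 g
tetracycline: C1V1 = C2V2 → 15.4 µg/mL × 2572 mL ÷ 15000 µg/mL = 2.64 mL
thiamine hydrochloride: 48.4 µmol/L × 337.3 g/mol × 2.572 L ÷ 1000 = 41.99 mg

sodium molybdate dihydrate 15.31 mg; folic acid 4.81 mg; dipotassium phosphate 1.66 g; tetracycline 2.64 mL; thiamine hydrochloride 41.99 mg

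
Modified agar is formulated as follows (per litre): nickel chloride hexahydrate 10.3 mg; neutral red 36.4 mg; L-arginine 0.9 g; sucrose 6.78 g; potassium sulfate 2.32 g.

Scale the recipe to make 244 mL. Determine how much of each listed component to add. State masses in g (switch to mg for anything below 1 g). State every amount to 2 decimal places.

Ratio of target to recipe volume: 244 / 1000 = 0.244.
nickel chloride hexahydrate: 10.3 mg × (244 mL / 1000 mL) = 2.51 mg
neutral red: 36.4 mg × (244 mL / 1000 mL) = 8.88 mg
L-arginine: 0.9 g × (244 mL / 1000 mL) = 0.2196 g = 219.60 mg
sucrose: 6.78 g × (244 mL / 1000 mL) = 1.65 g
potassium sulfate: 2.32 g × (244 mL / 1000 mL) = 0.56608 g = 566.08 mg

nickel chloride hexahydrate 2.51 mg; neutral red 8.88 mg; L-arginine 219.60 mg; sucrose 1.65 g; potassium sulfate 566.08 mg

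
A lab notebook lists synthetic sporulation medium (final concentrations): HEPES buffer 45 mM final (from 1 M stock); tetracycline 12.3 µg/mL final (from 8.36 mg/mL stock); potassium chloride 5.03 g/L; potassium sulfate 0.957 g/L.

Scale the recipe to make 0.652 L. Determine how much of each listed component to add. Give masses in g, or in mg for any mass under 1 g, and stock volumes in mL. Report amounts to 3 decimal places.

HEPES buffer 29.340 mL; tetracycline 0.959 mL; potassium chloride 3.280 g; potassium sulfate 623.964 mg

Scale factor relative to 1 L: 0.652.
HEPES buffer: V = C2·V2/C1 = 45 mM × 652 mL ÷ 1000 mM = 29.340 mL
tetracycline: C1V1 = C2V2 → 12.3 µg/mL × 652 mL ÷ 8360 µg/mL = 0.959 mL
potassium chloride: 5.03 g/L × 0.652 L = 3.280 g
potassium sulfate: 0.957 g/L × 0.652 L = 0.623964 g = 623.964 mg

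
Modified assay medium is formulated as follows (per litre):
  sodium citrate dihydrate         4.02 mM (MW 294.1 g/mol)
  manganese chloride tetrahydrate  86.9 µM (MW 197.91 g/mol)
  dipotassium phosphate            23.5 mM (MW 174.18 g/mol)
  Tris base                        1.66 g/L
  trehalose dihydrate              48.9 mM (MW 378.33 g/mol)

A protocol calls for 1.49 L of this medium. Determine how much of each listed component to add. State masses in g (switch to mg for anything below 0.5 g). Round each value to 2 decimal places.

sodium citrate dihydrate 1.76 g; manganese chloride tetrahydrate 25.63 mg; dipotassium phosphate 6.10 g; Tris base 2.47 g; trehalose dihydrate 27.57 g

Working volume: 1.49 L.
sodium citrate dihydrate: 4.02 mmol/L × 294.1 g/mol × 1.49 L ÷ 1000 = 1.76 g
manganese chloride tetrahydrate: 86.9 µmol/L × 197.91 g/mol × 1.49 L ÷ 1000 = 25.63 mg
dipotassium phosphate: 23.5 mmol/L × 174.18 g/mol × 1.49 L ÷ 1000 = 6.10 g
Tris base: 1.66 g/L × 1.49 L = 2.47 g
trehalose dihydrate: 48.9 mmol/L × 378.33 g/mol × 1.49 L ÷ 1000 = 27.57 g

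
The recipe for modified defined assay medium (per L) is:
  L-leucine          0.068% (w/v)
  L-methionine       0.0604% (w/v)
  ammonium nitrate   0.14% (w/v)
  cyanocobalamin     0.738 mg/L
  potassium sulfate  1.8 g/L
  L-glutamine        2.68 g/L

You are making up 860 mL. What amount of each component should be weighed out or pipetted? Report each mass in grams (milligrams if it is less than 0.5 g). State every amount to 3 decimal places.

Target volume = 860 mL = 0.86 L.
L-leucine: 0.068 g per 100 mL × 860 mL ÷ 100 = 0.585 g
L-methionine: 0.0604% w/v = 0.604 g/L → 0.604 × 0.86 L = 0.519 g
ammonium nitrate: 0.14 g per 100 mL × 860 mL ÷ 100 = 1.204 g
cyanocobalamin: 0.738 mg/L × 0.86 L = 0.635 mg
potassium sulfate: 1.8 g/L × 0.86 L = 1.548 g
L-glutamine: 2.68 g/L × 0.86 L = 2.305 g

L-leucine 0.585 g; L-methionine 0.519 g; ammonium nitrate 1.204 g; cyanocobalamin 0.635 mg; potassium sulfate 1.548 g; L-glutamine 2.305 g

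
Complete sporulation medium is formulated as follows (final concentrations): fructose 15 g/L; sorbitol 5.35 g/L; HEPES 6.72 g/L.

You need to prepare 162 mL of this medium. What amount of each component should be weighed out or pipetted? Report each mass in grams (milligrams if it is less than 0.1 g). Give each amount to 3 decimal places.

fructose 2.430 g; sorbitol 0.867 g; HEPES 1.089 g

Working volume: 162 mL = 0.162 L.
fructose: 15 g/L × 0.162 L = 2.430 g
sorbitol: 5.35 g/L × 0.162 L = 0.867 g
HEPES: 6.72 g/L × 0.162 L = 1.089 g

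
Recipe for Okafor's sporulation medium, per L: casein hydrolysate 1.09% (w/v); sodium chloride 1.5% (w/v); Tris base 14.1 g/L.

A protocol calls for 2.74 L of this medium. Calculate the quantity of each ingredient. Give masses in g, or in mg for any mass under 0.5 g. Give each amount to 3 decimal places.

casein hydrolysate 29.866 g; sodium chloride 41.100 g; Tris base 38.634 g

Working volume: 2.74 L.
casein hydrolysate: 1.09% w/v = 10.9 g/L → 10.9 × 2.74 L = 29.866 g
sodium chloride: 1.5 g per 100 mL × 2740 mL ÷ 100 = 41.100 g
Tris base: 14.1 g/L × 2.74 L = 38.634 g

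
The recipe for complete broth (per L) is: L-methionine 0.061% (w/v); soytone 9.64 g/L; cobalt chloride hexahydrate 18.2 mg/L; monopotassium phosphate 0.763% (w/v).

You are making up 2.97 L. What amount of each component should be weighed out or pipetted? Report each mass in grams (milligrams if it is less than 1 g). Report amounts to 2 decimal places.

Scale factor relative to 1 L: 2.97.
L-methionine: 0.061% w/v = 0.61 g/L → 0.61 × 2.97 L = 1.81 g
soytone: 9.64 g/L × 2.97 L = 28.63 g
cobalt chloride hexahydrate: 18.2 mg/L × 2.97 L = 54.05 mg
monopotassium phosphate: 0.763% w/v = 7.63 g/L → 7.63 × 2.97 L = 22.66 g

L-methionine 1.81 g; soytone 28.63 g; cobalt chloride hexahydrate 54.05 mg; monopotassium phosphate 22.66 g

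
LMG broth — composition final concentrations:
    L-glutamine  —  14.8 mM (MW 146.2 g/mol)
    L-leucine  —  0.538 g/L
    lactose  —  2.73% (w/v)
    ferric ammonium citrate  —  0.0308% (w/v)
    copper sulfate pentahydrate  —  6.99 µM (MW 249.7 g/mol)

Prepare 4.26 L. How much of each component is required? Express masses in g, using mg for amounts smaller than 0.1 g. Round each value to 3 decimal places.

L-glutamine 9.218 g; L-leucine 2.292 g; lactose 116.298 g; ferric ammonium citrate 1.312 g; copper sulfate pentahydrate 7.435 mg

Scale factor relative to 1 L: 4.26.
L-glutamine: 14.8 mmol/L × 146.2 g/mol × 4.26 L ÷ 1000 = 9.218 g
L-leucine: 0.538 g/L × 4.26 L = 2.292 g
lactose: 2.73% w/v = 27.3 g/L → 27.3 × 4.26 L = 116.298 g
ferric ammonium citrate: 0.0308 g per 100 mL × 4260 mL ÷ 100 = 1.312 g
copper sulfate pentahydrate: 6.99 µmol/L × 249.7 g/mol × 4.26 L ÷ 1000 = 7.435 mg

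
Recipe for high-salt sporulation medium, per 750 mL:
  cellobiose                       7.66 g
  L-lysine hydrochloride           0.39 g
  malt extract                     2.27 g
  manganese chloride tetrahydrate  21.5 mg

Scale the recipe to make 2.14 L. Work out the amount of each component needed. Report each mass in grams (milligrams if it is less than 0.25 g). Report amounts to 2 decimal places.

Ratio of target to recipe volume: 2140 / 750 = 2.85333.
cellobiose: 7.66 g × (2140 mL / 750 mL) = 21.86 g
L-lysine hydrochloride: 0.39 g × (2140 mL / 750 mL) = 1.11 g
malt extract: 2.27 g × (2140 mL / 750 mL) = 6.48 g
manganese chloride tetrahydrate: 21.5 mg × (2140 mL / 750 mL) = 61.35 mg

cellobiose 21.86 g; L-lysine hydrochloride 1.11 g; malt extract 6.48 g; manganese chloride tetrahydrate 61.35 mg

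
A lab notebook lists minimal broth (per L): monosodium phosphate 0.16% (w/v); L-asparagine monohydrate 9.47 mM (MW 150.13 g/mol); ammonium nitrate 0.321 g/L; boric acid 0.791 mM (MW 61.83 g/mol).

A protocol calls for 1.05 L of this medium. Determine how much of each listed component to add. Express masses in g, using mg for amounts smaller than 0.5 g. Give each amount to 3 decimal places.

monosodium phosphate 1.680 g; L-asparagine monohydrate 1.493 g; ammonium nitrate 337.050 mg; boric acid 51.353 mg

Working volume: 1.05 L.
monosodium phosphate: 0.16 g per 100 mL × 1050 mL ÷ 100 = 1.680 g
L-asparagine monohydrate: 9.47 mmol/L × 150.13 g/mol × 1.05 L ÷ 1000 = 1.493 g
ammonium nitrate: 0.321 g/L × 1.05 L = 0.33705 g = 337.050 mg
boric acid: 0.791 mmol/L × 61.83 mg/mmol × 1.05 L = 51.353 mg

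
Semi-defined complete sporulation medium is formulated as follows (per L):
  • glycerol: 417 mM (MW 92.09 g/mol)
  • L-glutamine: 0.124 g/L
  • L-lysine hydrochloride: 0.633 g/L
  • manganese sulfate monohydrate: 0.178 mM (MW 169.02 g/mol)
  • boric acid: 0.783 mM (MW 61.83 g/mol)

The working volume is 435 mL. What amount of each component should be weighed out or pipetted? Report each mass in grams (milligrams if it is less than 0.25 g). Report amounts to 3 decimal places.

Working volume: 435 mL = 0.435 L.
glycerol: 417 mmol/L × 92.09 g/mol × 0.435 L ÷ 1000 = 16.705 g
L-glutamine: 0.124 g/L × 0.435 L = 0.05394 g = 53.940 mg
L-lysine hydrochloride: 0.633 g/L × 0.435 L = 0.275 g
manganese sulfate monohydrate: 0.178 mmol/L × 169.02 mg/mmol × 0.435 L = 13.087 mg
boric acid: 0.783 mmol/L × 61.83 mg/mmol × 0.435 L = 21.060 mg

glycerol 16.705 g; L-glutamine 53.940 mg; L-lysine hydrochloride 0.275 g; manganese sulfate monohydrate 13.087 mg; boric acid 21.060 mg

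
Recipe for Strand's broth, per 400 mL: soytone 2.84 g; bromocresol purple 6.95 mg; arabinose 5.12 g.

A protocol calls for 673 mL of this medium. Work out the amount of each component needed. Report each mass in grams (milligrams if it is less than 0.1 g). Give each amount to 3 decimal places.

soytone 4.778 g; bromocresol purple 11.693 mg; arabinose 8.614 g

Ratio of target to recipe volume: 673 / 400 = 1.6825.
soytone: 2.84 g × (673 mL / 400 mL) = 4.778 g
bromocresol purple: 6.95 mg × (673 mL / 400 mL) = 11.693 mg
arabinose: 5.12 g × (673 mL / 400 mL) = 8.614 g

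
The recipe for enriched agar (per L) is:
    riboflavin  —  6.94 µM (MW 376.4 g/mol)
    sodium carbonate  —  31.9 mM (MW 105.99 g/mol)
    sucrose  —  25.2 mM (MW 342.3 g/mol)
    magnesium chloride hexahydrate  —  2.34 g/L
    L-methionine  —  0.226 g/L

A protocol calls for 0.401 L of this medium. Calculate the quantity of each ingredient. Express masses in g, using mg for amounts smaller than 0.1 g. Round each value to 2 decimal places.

riboflavin 1.05 mg; sodium carbonate 1.36 g; sucrose 3.46 g; magnesium chloride hexahydrate 0.94 g; L-methionine 90.63 mg

Working volume: 0.401 L.
riboflavin: 6.94 µmol/L × 376.4 g/mol × 0.401 L ÷ 1000 = 1.05 mg
sodium carbonate: 31.9 mmol/L × 105.99 g/mol × 0.401 L ÷ 1000 = 1.36 g
sucrose: 25.2 mmol/L × 342.3 g/mol × 0.401 L ÷ 1000 = 3.46 g
magnesium chloride hexahydrate: 2.34 g/L × 0.401 L = 0.94 g
L-methionine: 0.226 g/L × 0.401 L = 0.090626 g = 90.63 mg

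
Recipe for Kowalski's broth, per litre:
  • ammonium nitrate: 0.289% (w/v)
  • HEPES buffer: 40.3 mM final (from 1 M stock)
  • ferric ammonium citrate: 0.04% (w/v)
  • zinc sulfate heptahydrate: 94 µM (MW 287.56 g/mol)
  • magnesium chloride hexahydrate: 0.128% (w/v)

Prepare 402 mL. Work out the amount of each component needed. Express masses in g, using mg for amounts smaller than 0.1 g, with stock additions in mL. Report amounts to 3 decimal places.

Working volume: 402 mL = 0.402 L.
ammonium nitrate: 0.289 g per 100 mL × 402 mL ÷ 100 = 1.162 g
HEPES buffer: V = C2·V2/C1 = 40.3 mM × 402 mL ÷ 1000 mM = 16.201 mL
ferric ammonium citrate: 0.04% w/v = 0.4 g/L → 0.4 × 0.402 L = 0.161 g
zinc sulfate heptahydrate: 94 µmol/L × 287.56 g/mol × 0.402 L ÷ 1000 = 10.866 mg
magnesium chloride hexahydrate: 0.128% w/v = 1.28 g/L → 1.28 × 0.402 L = 0.515 g

ammonium nitrate 1.162 g; HEPES buffer 16.201 mL; ferric ammonium citrate 0.161 g; zinc sulfate heptahydrate 10.866 mg; magnesium chloride hexahydrate 0.515 g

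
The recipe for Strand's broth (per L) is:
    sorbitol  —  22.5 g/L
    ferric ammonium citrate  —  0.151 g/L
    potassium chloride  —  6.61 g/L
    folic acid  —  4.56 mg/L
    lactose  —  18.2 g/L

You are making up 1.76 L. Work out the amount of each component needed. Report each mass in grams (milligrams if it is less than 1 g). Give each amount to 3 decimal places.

Scale factor relative to 1 L: 1.76.
sorbitol: 22.5 g/L × 1.76 L = 39.600 g
ferric ammonium citrate: 0.151 g/L × 1.76 L = 0.26576 g = 265.760 mg
potassium chloride: 6.61 g/L × 1.76 L = 11.634 g
folic acid: 4.56 mg/L × 1.76 L = 8.026 mg
lactose: 18.2 g/L × 1.76 L = 32.032 g

sorbitol 39.600 g; ferric ammonium citrate 265.760 mg; potassium chloride 11.634 g; folic acid 8.026 mg; lactose 32.032 g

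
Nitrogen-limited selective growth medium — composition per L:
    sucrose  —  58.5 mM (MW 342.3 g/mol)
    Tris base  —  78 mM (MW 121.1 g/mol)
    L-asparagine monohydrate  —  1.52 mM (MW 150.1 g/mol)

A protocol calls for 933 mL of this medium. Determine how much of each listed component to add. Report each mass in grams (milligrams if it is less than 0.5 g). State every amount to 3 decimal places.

sucrose 18.683 g; Tris base 8.813 g; L-asparagine monohydrate 212.866 mg

Scale factor relative to 1 L: 0.933.
sucrose: 58.5 mmol/L × 342.3 g/mol × 0.933 L ÷ 1000 = 18.683 g
Tris base: 78 mmol/L × 121.1 g/mol × 0.933 L ÷ 1000 = 8.813 g
L-asparagine monohydrate: 1.52 mmol/L × 150.1 mg/mmol × 0.933 L = 212.866 mg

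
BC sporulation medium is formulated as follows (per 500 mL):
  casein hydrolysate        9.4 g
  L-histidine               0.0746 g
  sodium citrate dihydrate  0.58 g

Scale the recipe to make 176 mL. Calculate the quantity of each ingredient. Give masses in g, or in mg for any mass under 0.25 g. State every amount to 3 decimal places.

Ratio of target to recipe volume: 176 / 500 = 0.352.
casein hydrolysate: 9.4 g × (176 mL / 500 mL) = 3.309 g
L-histidine: 0.0746 g × (176 mL / 500 mL) = 0.0262592 g = 26.259 mg
sodium citrate dihydrate: 0.58 g × (176 mL / 500 mL) = 0.20416 g = 204.160 mg

casein hydrolysate 3.309 g; L-histidine 26.259 mg; sodium citrate dihydrate 204.160 mg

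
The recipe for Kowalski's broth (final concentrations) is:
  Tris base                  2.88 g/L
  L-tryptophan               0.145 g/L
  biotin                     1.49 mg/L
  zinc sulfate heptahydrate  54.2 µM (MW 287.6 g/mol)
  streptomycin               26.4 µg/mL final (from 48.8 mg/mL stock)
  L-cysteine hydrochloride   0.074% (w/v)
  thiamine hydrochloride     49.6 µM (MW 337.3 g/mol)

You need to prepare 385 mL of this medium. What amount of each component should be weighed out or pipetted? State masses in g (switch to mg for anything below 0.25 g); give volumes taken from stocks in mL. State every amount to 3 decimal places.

Scale factor relative to 1 L: 0.385.
Tris base: 2.88 g/L × 0.385 L = 1.109 g
L-tryptophan: 0.145 g/L × 0.385 L = 0.055825 g = 55.825 mg
biotin: 1.49 mg/L × 0.385 L = 0.574 mg
zinc sulfate heptahydrate: 54.2 µmol/L × 287.6 g/mol × 0.385 L ÷ 1000 = 6.001 mg
streptomycin: dilute stock: 26.4 µg/mL × 385 mL ÷ 48800 µg/mL = 0.208 mL
L-cysteine hydrochloride: 0.074% w/v = 0.74 g/L → 0.74 × 0.385 L = 0.285 g
thiamine hydrochloride: 49.6 µmol/L × 337.3 g/mol × 0.385 L ÷ 1000 = 6.441 mg

Tris base 1.109 g; L-tryptophan 55.825 mg; biotin 0.574 mg; zinc sulfate heptahydrate 6.001 mg; streptomycin 0.208 mL; L-cysteine hydrochloride 0.285 g; thiamine hydrochloride 6.441 mg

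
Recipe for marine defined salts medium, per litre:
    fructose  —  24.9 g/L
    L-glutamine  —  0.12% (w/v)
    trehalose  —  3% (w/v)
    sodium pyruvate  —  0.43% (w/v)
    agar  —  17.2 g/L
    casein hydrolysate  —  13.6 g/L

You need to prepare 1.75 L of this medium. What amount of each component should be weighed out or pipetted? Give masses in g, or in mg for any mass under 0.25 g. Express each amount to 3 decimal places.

Scale factor relative to 1 L: 1.75.
fructose: 24.9 g/L × 1.75 L = 43.575 g
L-glutamine: 0.12 g per 100 mL × 1750 mL ÷ 100 = 2.100 g
trehalose: 3 g per 100 mL × 1750 mL ÷ 100 = 52.500 g
sodium pyruvate: 0.43% w/v = 4.3 g/L → 4.3 × 1.75 L = 7.525 g
agar: 17.2 g/L × 1.75 L = 30.100 g
casein hydrolysate: 13.6 g/L × 1.75 L = 23.800 g

fructose 43.575 g; L-glutamine 2.100 g; trehalose 52.500 g; sodium pyruvate 7.525 g; agar 30.100 g; casein hydrolysate 23.800 g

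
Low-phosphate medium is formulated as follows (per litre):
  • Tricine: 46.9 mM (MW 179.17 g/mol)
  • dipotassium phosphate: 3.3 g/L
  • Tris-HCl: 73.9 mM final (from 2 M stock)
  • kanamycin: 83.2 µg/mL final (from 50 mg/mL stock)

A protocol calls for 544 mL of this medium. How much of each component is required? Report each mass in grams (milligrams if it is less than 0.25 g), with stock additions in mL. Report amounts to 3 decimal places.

Target volume = 544 mL = 0.544 L.
Tricine: 46.9 mmol/L × 179.17 g/mol × 0.544 L ÷ 1000 = 4.571 g
dipotassium phosphate: 3.3 g/L × 0.544 L = 1.795 g
Tris-HCl: V = C2·V2/C1 = 73.9 mM × 544 mL ÷ 2000 mM = 20.101 mL
kanamycin: C1V1 = C2V2 → 83.2 µg/mL × 544 mL ÷ 50000 µg/mL = 0.905 mL

Tricine 4.571 g; dipotassium phosphate 1.795 g; Tris-HCl 20.101 mL; kanamycin 0.905 mL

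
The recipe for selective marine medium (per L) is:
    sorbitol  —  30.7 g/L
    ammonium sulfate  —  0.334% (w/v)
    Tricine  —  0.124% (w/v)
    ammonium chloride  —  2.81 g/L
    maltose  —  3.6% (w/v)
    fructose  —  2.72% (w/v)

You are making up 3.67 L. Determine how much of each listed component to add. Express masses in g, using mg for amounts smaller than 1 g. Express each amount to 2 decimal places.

sorbitol 112.67 g; ammonium sulfate 12.26 g; Tricine 4.55 g; ammonium chloride 10.31 g; maltose 132.12 g; fructose 99.82 g

Working volume: 3.67 L.
sorbitol: 30.7 g/L × 3.67 L = 112.67 g
ammonium sulfate: 0.334 g per 100 mL × 3670 mL ÷ 100 = 12.26 g
Tricine: 0.124 g per 100 mL × 3670 mL ÷ 100 = 4.55 g
ammonium chloride: 2.81 g/L × 3.67 L = 10.31 g
maltose: 3.6% w/v = 36 g/L → 36 × 3.67 L = 132.12 g
fructose: 2.72% w/v = 27.2 g/L → 27.2 × 3.67 L = 99.82 g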